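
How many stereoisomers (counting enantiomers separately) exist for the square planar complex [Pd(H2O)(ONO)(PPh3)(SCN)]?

3

There are 3 geometric isomers: (H2O/PPh3 trans, ONO/SCN trans); (H2O/SCN trans, ONO/PPh3 trans); (H2O/ONO trans, PPh3/SCN trans).
Each arrangement has an internal mirror plane or centre of symmetry, so none is chiral.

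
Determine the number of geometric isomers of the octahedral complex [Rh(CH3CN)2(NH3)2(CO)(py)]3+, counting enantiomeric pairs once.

6

The six octahedral sites form three mutually perpendicular trans pairs.
The distinct arrangements are (6 in all): CH3CN trans, NH3 cis; CH3CN trans, NH3 trans; CH3CN cis, NH3 cis (3 arrangements, 2 chiral); CH3CN cis, NH3 trans.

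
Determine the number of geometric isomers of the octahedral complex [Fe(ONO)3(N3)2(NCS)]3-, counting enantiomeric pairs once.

Working through the distinct placements yields 3 geometric isomers: ONO mer, N3 trans; ONO mer, N3 cis; ONO fac, N3 cis.

3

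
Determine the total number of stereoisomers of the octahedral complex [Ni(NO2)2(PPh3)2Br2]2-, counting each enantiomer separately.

6

The six octahedral sites form three mutually perpendicular trans pairs.
Systematic placement gives 5 geometric isomers: NO2 trans, PPh3 trans, Br trans; NO2 cis, PPh3 cis, Br trans; NO2 cis, PPh3 trans, Br cis; NO2 cis, PPh3 cis, Br cis (chiral); NO2 trans, PPh3 cis, Br cis.
One of these lacks any improper symmetry element and so occurs as an enantiomeric pair, giving 5 + 1 = 6 stereoisomers in total.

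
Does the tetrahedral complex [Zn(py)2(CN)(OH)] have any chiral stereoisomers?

no

All four vertices of a tetrahedron are equivalent and mutually adjacent, so cis/trans isomerism cannot arise.
Only one geometric arrangement is possible.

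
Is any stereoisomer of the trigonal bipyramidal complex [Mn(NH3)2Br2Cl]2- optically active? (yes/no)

yes

A trigonal bipyramid has two axial and three equatorial sites, which are chemically inequivalent.
Exhaustive case analysis gives 5 geometric isomers.
One of these lacks any improper symmetry element and so occurs as an enantiomeric pair, giving 5 + 1 = 6 stereoisomers in total.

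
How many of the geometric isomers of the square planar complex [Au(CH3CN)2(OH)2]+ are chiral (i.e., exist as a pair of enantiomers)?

In a square planar complex each vertex has one trans partner and two cis neighbours.
Working through the distinct placements yields 2 geometric isomers: CH3CN cis; CH3CN trans.
Each arrangement has an internal mirror plane or centre of symmetry, so none is chiral.

0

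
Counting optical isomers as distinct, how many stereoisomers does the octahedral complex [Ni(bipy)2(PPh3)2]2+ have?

3

An octahedron has six vertices in three trans pairs; every non-trans pair is cis.
Each bipy is bidentate and must span two cis positions.
The distinct arrangements are (2 in all): PPh3 trans; PPh3 cis (chiral).
One of these lacks any improper symmetry element and so occurs as an enantiomeric pair, giving 2 + 1 = 3 stereoisomers in total.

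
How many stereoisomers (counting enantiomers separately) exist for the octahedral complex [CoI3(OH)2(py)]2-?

In an octahedral complex each vertex has one trans partner and four cis neighbours.
The distinct arrangements are (3 in all): I mer, OH cis; I mer, OH trans; I fac, OH cis.
Each arrangement has an internal mirror plane or centre of symmetry, so none is chiral.

3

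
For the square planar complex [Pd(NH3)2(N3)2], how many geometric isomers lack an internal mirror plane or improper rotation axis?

A square has two trans pairs of vertices; adjacent vertices are cis.
The distinct arrangements are (2 in all): NH3 cis; NH3 trans.
Each arrangement has an internal mirror plane or centre of symmetry, so none is chiral.

0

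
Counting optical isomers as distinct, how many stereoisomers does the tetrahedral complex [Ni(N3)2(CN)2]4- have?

All four vertices of a tetrahedron are equivalent and mutually adjacent, so cis/trans isomerism cannot arise.
Only one geometric arrangement is possible.

1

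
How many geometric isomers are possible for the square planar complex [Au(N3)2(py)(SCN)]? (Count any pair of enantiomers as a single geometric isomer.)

Systematic placement gives 2 geometric isomers: N3 cis; N3 trans.

2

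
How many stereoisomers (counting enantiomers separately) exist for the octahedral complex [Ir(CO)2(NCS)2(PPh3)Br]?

In an octahedral complex each vertex has one trans partner and four cis neighbours.
Working through the distinct placements yields 6 geometric isomers: CO cis, NCS cis (3 arrangements, 2 chiral); CO cis, NCS trans; CO trans, NCS cis; CO trans, NCS trans.
Of these, 2 lack any improper symmetry element and so occur as enantiomeric pairs, giving 6 + 2 = 8 stereoisomers in total.

8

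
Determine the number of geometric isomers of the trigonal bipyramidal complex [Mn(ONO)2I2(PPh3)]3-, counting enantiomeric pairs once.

Exhaustive case analysis gives 5 geometric isomers.

5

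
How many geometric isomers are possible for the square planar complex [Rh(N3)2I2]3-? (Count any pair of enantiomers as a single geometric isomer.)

In a square planar complex each vertex has one trans partner and two cis neighbours.
The distinct arrangements are (2 in all): N3 cis; N3 trans.

2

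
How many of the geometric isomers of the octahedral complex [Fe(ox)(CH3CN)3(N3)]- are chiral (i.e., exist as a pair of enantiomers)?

In an octahedral complex each vertex has one trans partner and four cis neighbours.
Each ox is bidentate and must span two cis positions.
There are 2 geometric isomers: CH3CN mer; CH3CN fac.
Each arrangement has an internal mirror plane or centre of symmetry, so none is chiral.

0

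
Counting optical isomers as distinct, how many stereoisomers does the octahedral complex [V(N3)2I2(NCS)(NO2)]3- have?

The six octahedral sites form three mutually perpendicular trans pairs.
Working through the distinct placements yields 6 geometric isomers: N3 trans, I trans; N3 cis, I trans; N3 cis, I cis (3 arrangements, 2 chiral); N3 trans, I cis.
Of these, 2 lack any improper symmetry element and so occur as enantiomeric pairs, giving 6 + 2 = 8 stereoisomers in total.

8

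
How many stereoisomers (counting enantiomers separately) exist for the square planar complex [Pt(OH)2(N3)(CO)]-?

Systematic placement gives 2 geometric isomers: OH cis; OH trans.
Each arrangement has an internal mirror plane or centre of symmetry, so none is chiral.

2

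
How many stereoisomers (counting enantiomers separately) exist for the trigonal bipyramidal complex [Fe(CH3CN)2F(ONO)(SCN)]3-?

In a trigonal bipyramid the two axial positions differ from the three equatorial ones.
Systematic enumeration (placing each ligand type in turn and discarding arrangements equivalent by rotation or reflection) gives 7 geometric isomers.
Of these, 3 lack any improper symmetry element and so occur as enantiomeric pairs, giving 7 + 3 = 10 stereoisomers in total.

10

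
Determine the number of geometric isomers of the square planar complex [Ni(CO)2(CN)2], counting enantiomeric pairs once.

In a square planar complex each vertex has one trans partner and two cis neighbours.
There are 2 geometric isomers: CO cis; CO trans.

2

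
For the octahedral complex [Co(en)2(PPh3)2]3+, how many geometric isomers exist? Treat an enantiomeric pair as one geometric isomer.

2

An octahedron has six vertices in three trans pairs; every non-trans pair is cis.
Each en is bidentate and must span two cis positions.
The distinct arrangements are (2 in all): PPh3 trans; PPh3 cis (chiral).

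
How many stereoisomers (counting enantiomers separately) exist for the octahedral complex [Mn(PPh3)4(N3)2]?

2

An octahedron has six vertices in three trans pairs; every non-trans pair is cis.
Working through the distinct placements yields 2 geometric isomers: N3 trans; N3 cis.
Each arrangement has an internal mirror plane or centre of symmetry, so none is chiral.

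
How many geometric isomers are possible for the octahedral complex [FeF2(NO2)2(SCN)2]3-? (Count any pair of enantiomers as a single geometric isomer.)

5

An octahedron has six vertices in three trans pairs; every non-trans pair is cis.
The distinct arrangements are (5 in all): F trans, NO2 trans, SCN trans; F trans, NO2 cis, SCN cis; F cis, NO2 cis, SCN trans; F cis, NO2 cis, SCN cis (chiral); F cis, NO2 trans, SCN cis.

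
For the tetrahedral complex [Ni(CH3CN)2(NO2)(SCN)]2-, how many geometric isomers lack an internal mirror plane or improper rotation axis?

0

In a tetrahedral complex all four positions are equivalent and every pair of ligands is adjacent — there is no cis/trans distinction.
Only one geometric arrangement is possible.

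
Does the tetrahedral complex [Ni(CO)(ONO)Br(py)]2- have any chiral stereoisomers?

yes

Only one geometric arrangement is possible; it has no improper symmetry element, so it exists as a pair of enantiomers (2 stereoisomers).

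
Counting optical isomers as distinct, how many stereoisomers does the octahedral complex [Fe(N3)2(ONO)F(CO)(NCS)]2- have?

15

Exhaustive case analysis gives 9 geometric isomers.
Of these, 6 lack any improper symmetry element and so occur as enantiomeric pairs, giving 9 + 6 = 15 stereoisomers in total.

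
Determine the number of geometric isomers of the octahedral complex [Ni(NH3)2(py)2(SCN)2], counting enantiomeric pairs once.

There are 5 geometric isomers: NH3 trans, py trans, SCN trans; NH3 trans, py cis, SCN cis; NH3 cis, py trans, SCN cis; NH3 cis, py cis, SCN cis (chiral); NH3 cis, py cis, SCN trans.

5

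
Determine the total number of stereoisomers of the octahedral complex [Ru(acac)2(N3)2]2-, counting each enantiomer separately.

The six octahedral sites form three mutually perpendicular trans pairs.
Each acac is bidentate and must span two cis positions.
The distinct arrangements are (2 in all): N3 trans; N3 cis (chiral).
One of these lacks any improper symmetry element and so occurs as an enantiomeric pair, giving 2 + 1 = 3 stereoisomers in total.

3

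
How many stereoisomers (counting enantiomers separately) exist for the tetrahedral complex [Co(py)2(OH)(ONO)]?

1

In a tetrahedral complex all four positions are equivalent and every pair of ligands is adjacent — there is no cis/trans distinction.
Only one geometric arrangement is possible.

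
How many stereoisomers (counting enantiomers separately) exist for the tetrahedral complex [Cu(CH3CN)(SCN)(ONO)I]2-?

2

Only one geometric arrangement is possible; it has no improper symmetry element, so it exists as a pair of enantiomers (2 stereoisomers).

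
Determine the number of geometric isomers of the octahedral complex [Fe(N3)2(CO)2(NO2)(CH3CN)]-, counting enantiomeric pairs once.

6

An octahedron has six vertices in three trans pairs; every non-trans pair is cis.
The distinct arrangements are (6 in all): N3 cis, CO cis (3 arrangements, 2 chiral); N3 trans, CO cis; N3 cis, CO trans; N3 trans, CO trans.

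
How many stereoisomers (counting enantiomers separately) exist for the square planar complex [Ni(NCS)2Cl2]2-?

A square has two trans pairs of vertices; adjacent vertices are cis.
Systematic placement gives 2 geometric isomers: NCS cis; NCS trans.
Each arrangement has an internal mirror plane or centre of symmetry, so none is chiral.

2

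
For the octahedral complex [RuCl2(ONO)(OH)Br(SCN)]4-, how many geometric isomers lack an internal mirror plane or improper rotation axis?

In an octahedral complex each vertex has one trans partner and four cis neighbours.
Placing the ligands in turn and identifying arrangements related by rotation or reflection leaves 9 distinct geometric isomers.
Of these, 6 lack any improper symmetry element and so occur as enantiomeric pairs, giving 9 + 6 = 15 stereoisomers in total.

6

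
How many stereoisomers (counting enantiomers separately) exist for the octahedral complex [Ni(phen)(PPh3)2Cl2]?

The six octahedral sites form three mutually perpendicular trans pairs.
Each phen is bidentate and must span two cis positions.
Working through the distinct placements yields 3 geometric isomers: PPh3 cis, Cl trans; PPh3 cis, Cl cis (chiral); PPh3 trans, Cl cis.
One of these lacks any improper symmetry element and so occurs as an enantiomeric pair, giving 3 + 1 = 4 stereoisomers in total.

4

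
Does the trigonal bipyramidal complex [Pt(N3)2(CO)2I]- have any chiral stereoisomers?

In a trigonal bipyramid the two axial positions differ from the three equatorial ones.
Placing the ligands in turn and identifying arrangements related by rotation or reflection leaves 5 distinct geometric isomers.
One of these lacks any improper symmetry element and so occurs as an enantiomeric pair, giving 5 + 1 = 6 stereoisomers in total.

yes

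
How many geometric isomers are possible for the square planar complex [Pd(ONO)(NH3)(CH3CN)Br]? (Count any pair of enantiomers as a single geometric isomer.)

In a square planar complex each vertex has one trans partner and two cis neighbours.
The distinct arrangements are (3 in all): (Br/NH3 trans, CH3CN/ONO trans); (Br/ONO trans, CH3CN/NH3 trans); (Br/CH3CN trans, NH3/ONO trans).

3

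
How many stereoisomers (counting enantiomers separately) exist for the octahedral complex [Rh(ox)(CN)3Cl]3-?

2

The six octahedral sites form three mutually perpendicular trans pairs.
Each ox is bidentate and must span two cis positions.
There are 2 geometric isomers: CN mer; CN fac.
Each arrangement has an internal mirror plane or centre of symmetry, so none is chiral.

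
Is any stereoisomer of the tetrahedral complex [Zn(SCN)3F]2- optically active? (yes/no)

In a tetrahedral complex all four positions are equivalent and every pair of ligands is adjacent — there is no cis/trans distinction.
Only one geometric arrangement is possible.

no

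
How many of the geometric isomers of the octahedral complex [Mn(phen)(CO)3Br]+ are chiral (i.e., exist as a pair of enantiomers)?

0

Each phen is bidentate and must span two cis positions.
The distinct arrangements are (2 in all): CO fac; CO mer.
Each arrangement has an internal mirror plane or centre of symmetry, so none is chiral.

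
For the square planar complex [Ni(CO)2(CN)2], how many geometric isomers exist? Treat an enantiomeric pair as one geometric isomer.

In a square planar complex each vertex has one trans partner and two cis neighbours.
Systematic placement gives 2 geometric isomers: CO cis; CO trans.

2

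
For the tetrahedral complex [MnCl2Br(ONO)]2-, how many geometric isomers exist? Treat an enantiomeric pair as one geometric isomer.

In a tetrahedral complex all four positions are equivalent and every pair of ligands is adjacent — there is no cis/trans distinction.
Only one geometric arrangement is possible.

1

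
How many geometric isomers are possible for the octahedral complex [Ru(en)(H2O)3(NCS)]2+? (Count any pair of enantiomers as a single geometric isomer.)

An octahedron has six vertices in three trans pairs; every non-trans pair is cis.
Each en is bidentate and must span two cis positions.
The distinct arrangements are (2 in all): H2O mer; H2O fac.

2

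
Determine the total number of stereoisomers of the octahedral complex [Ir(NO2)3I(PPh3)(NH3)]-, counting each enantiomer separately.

5

In an octahedral complex each vertex has one trans partner and four cis neighbours.
There are 4 geometric isomers: NO2 mer (3 arrangements); NO2 fac (chiral).
One of these lacks any improper symmetry element and so occurs as an enantiomeric pair, giving 4 + 1 = 5 stereoisomers in total.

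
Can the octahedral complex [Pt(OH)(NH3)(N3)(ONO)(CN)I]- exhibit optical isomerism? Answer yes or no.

yes

The six octahedral sites form three mutually perpendicular trans pairs.
Placing the ligands in turn and identifying arrangements related by rotation or reflection leaves 15 distinct geometric isomers.
Of these, 15 lack any improper symmetry element and so occur as enantiomeric pairs, giving 15 + 15 = 30 stereoisomers in total.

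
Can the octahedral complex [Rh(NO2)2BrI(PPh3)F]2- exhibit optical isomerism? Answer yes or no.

Systematic enumeration (placing each ligand type in turn and discarding arrangements equivalent by rotation or reflection) gives 9 geometric isomers.
Of these, 6 lack any improper symmetry element and so occur as enantiomeric pairs, giving 9 + 6 = 15 stereoisomers in total.

yes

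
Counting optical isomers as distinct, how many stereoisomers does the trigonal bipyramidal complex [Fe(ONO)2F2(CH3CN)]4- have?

6

Placing the ligands in turn and identifying arrangements related by rotation or reflection leaves 5 distinct geometric isomers.
One of these lacks any improper symmetry element and so occurs as an enantiomeric pair, giving 5 + 1 = 6 stereoisomers in total.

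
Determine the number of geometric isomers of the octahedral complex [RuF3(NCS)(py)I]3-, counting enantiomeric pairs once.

4

Systematic placement gives 4 geometric isomers: F mer (3 arrangements); F fac (chiral).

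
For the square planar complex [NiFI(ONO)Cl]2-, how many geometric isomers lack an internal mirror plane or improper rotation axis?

A square has two trans pairs of vertices; adjacent vertices are cis.
There are 3 geometric isomers: (Cl/I trans, F/ONO trans); (Cl/ONO trans, F/I trans); (Cl/F trans, I/ONO trans).
Each arrangement has an internal mirror plane or centre of symmetry, so none is chiral.

0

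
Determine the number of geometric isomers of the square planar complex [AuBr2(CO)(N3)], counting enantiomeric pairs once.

A square has two trans pairs of vertices; adjacent vertices are cis.
Working through the distinct placements yields 2 geometric isomers: Br cis; Br trans.

2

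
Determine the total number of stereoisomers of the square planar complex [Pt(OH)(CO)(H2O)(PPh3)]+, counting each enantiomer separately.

In a square planar complex each vertex has one trans partner and two cis neighbours.
Working through the distinct placements yields 3 geometric isomers: (CO/OH trans, H2O/PPh3 trans); (CO/PPh3 trans, H2O/OH trans); (CO/H2O trans, OH/PPh3 trans).
Each arrangement has an internal mirror plane or centre of symmetry, so none is chiral.

3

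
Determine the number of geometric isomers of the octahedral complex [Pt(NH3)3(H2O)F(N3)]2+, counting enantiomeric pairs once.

4

An octahedron has six vertices in three trans pairs; every non-trans pair is cis.
Working through the distinct placements yields 4 geometric isomers: NH3 mer (3 arrangements); NH3 fac (chiral).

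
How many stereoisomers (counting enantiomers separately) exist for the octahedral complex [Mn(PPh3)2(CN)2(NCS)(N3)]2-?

In an octahedral complex each vertex has one trans partner and four cis neighbours.
There are 6 geometric isomers: PPh3 trans, CN trans; PPh3 cis, CN trans; PPh3 trans, CN cis; PPh3 cis, CN cis (3 arrangements, 2 chiral).
Of these, 2 lack any improper symmetry element and so occur as enantiomeric pairs, giving 6 + 2 = 8 stereoisomers in total.

8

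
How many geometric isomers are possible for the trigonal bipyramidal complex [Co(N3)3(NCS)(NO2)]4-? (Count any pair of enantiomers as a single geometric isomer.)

4

In a trigonal bipyramid the two axial positions differ from the three equatorial ones.
The distinct arrangements are (4 in all): NCS equatorial, NO2 equatorial; NCS axial, NO2 equatorial; NCS equatorial, NO2 axial; NCS axial, NO2 axial.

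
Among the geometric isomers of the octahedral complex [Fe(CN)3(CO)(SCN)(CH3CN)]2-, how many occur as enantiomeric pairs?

The distinct arrangements are (4 in all): CN mer (3 arrangements); CN fac (chiral).
One of these lacks any improper symmetry element and so occurs as an enantiomeric pair, giving 4 + 1 = 5 stereoisomers in total.

1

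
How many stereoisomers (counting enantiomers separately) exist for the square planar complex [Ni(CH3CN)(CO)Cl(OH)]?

A square has two trans pairs of vertices; adjacent vertices are cis.
Working through the distinct placements yields 3 geometric isomers: (CH3CN/Cl trans, CO/OH trans); (CH3CN/OH trans, CO/Cl trans); (CH3CN/CO trans, Cl/OH trans).
Each arrangement has an internal mirror plane or centre of symmetry, so none is chiral.

3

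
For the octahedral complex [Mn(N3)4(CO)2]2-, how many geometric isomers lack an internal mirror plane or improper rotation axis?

0

The distinct arrangements are (2 in all): CO trans; CO cis.
Each arrangement has an internal mirror plane or centre of symmetry, so none is chiral.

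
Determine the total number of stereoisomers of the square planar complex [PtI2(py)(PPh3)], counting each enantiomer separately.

2

A square has two trans pairs of vertices; adjacent vertices are cis.
The distinct arrangements are (2 in all): I cis; I trans.
Each arrangement has an internal mirror plane or centre of symmetry, so none is chiral.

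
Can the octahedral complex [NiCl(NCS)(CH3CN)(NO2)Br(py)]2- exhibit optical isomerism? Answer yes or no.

yes

In an octahedral complex each vertex has one trans partner and four cis neighbours.
Systematic enumeration (placing each ligand type in turn and discarding arrangements equivalent by rotation or reflection) gives 15 geometric isomers.
Of these, 15 lack any improper symmetry element and so occur as enantiomeric pairs, giving 15 + 15 = 30 stereoisomers in total.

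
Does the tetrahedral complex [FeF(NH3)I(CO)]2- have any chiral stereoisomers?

yes

Only one geometric arrangement is possible; it has no improper symmetry element, so it exists as a pair of enantiomers (2 stereoisomers).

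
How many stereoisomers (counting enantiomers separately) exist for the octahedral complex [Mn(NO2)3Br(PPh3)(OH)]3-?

In an octahedral complex each vertex has one trans partner and four cis neighbours.
Working through the distinct placements yields 4 geometric isomers: NO2 mer (3 arrangements); NO2 fac (chiral).
One of these lacks any improper symmetry element and so occurs as an enantiomeric pair, giving 4 + 1 = 5 stereoisomers in total.

5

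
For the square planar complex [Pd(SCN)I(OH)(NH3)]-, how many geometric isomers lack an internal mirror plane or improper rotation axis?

0

A square has two trans pairs of vertices; adjacent vertices are cis.
The distinct arrangements are (3 in all): (I/OH trans, NH3/SCN trans); (I/SCN trans, NH3/OH trans); (I/NH3 trans, OH/SCN trans).
Each arrangement has an internal mirror plane or centre of symmetry, so none is chiral.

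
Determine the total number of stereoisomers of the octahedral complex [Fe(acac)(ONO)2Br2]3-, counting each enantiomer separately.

An octahedron has six vertices in three trans pairs; every non-trans pair is cis.
Each acac is bidentate and must span two cis positions.
There are 3 geometric isomers: ONO cis, Br trans; ONO cis, Br cis (chiral); ONO trans, Br cis.
One of these lacks any improper symmetry element and so occurs as an enantiomeric pair, giving 3 + 1 = 4 stereoisomers in total.

4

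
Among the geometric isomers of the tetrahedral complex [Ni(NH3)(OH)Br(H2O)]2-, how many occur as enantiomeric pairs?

All four vertices of a tetrahedron are equivalent and mutually adjacent, so cis/trans isomerism cannot arise.
Only one geometric arrangement is possible; it has no improper symmetry element, so it exists as a pair of enantiomers (2 stereoisomers).

1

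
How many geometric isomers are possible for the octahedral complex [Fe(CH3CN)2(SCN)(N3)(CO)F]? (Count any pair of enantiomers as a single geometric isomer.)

The six octahedral sites form three mutually perpendicular trans pairs.
Systematic enumeration (placing each ligand type in turn and discarding arrangements equivalent by rotation or reflection) gives 9 geometric isomers.

9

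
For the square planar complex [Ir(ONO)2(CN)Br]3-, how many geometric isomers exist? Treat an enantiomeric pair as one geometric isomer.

2

A square has two trans pairs of vertices; adjacent vertices are cis.
There are 2 geometric isomers: ONO cis; ONO trans.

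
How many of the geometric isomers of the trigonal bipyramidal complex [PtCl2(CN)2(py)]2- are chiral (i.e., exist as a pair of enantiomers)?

In a trigonal bipyramid the two axial positions differ from the three equatorial ones.
Placing the ligands in turn and identifying arrangements related by rotation or reflection leaves 5 distinct geometric isomers.
One of these lacks any improper symmetry element and so occurs as an enantiomeric pair, giving 5 + 1 = 6 stereoisomers in total.

1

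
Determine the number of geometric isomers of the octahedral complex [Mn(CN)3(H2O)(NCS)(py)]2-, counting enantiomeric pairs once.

4

An octahedron has six vertices in three trans pairs; every non-trans pair is cis.
Working through the distinct placements yields 4 geometric isomers: CN mer (3 arrangements); CN fac (chiral).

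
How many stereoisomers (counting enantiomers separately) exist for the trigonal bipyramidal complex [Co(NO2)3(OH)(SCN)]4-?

4

In a trigonal bipyramid the two axial positions differ from the three equatorial ones.
There are 4 geometric isomers: OH equatorial, SCN equatorial; OH axial, SCN equatorial; OH equatorial, SCN axial; OH axial, SCN axial.
Each arrangement has an internal mirror plane or centre of symmetry, so none is chiral.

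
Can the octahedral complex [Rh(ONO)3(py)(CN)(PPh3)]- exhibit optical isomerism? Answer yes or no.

An octahedron has six vertices in three trans pairs; every non-trans pair is cis.
The distinct arrangements are (4 in all): ONO mer (3 arrangements); ONO fac (chiral).
One of these lacks any improper symmetry element and so occurs as an enantiomeric pair, giving 4 + 1 = 5 stereoisomers in total.

yes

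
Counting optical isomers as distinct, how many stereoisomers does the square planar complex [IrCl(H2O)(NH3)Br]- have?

3

There are 3 geometric isomers: (Br/H2O trans, Cl/NH3 trans); (Br/NH3 trans, Cl/H2O trans); (Br/Cl trans, H2O/NH3 trans).
Each arrangement has an internal mirror plane or centre of symmetry, so none is chiral.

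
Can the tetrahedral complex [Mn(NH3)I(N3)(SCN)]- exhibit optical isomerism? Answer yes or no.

yes

All four vertices of a tetrahedron are equivalent and mutually adjacent, so cis/trans isomerism cannot arise.
Only one geometric arrangement is possible; it has no improper symmetry element, so it exists as a pair of enantiomers (2 stereoisomers).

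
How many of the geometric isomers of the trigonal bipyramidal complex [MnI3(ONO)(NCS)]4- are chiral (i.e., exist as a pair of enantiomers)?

0

A trigonal bipyramid has two axial and three equatorial sites, which are chemically inequivalent.
The distinct arrangements are (4 in all): ONO equatorial, NCS equatorial; ONO equatorial, NCS axial; ONO axial, NCS equatorial; ONO axial, NCS axial.
Each arrangement has an internal mirror plane or centre of symmetry, so none is chiral.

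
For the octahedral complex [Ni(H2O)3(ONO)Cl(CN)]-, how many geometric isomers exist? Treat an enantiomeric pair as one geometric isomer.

In an octahedral complex each vertex has one trans partner and four cis neighbours.
The distinct arrangements are (4 in all): H2O mer (3 arrangements); H2O fac (chiral).

4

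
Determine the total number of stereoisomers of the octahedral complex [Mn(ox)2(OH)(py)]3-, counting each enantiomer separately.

Each ox is bidentate and must span two cis positions.
Working through the distinct placements yields 2 geometric isomers: OH and py mutually cis (chiral); OH and py mutually trans.
One of these lacks any improper symmetry element and so occurs as an enantiomeric pair, giving 2 + 1 = 3 stereoisomers in total.

3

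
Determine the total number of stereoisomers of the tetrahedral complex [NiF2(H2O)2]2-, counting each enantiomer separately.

In a tetrahedral complex all four positions are equivalent and every pair of ligands is adjacent — there is no cis/trans distinction.
Only one geometric arrangement is possible.

1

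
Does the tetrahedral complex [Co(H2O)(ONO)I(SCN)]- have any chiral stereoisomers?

All four vertices of a tetrahedron are equivalent and mutually adjacent, so cis/trans isomerism cannot arise.
Only one geometric arrangement is possible; it has no improper symmetry element, so it exists as a pair of enantiomers (2 stereoisomers).

yes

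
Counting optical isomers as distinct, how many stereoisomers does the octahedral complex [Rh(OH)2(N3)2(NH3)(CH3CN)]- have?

8

There are 6 geometric isomers: OH trans, N3 cis; OH cis, N3 cis (3 arrangements, 2 chiral); OH trans, N3 trans; OH cis, N3 trans.
Of these, 2 lack any improper symmetry element and so occur as enantiomeric pairs, giving 6 + 2 = 8 stereoisomers in total.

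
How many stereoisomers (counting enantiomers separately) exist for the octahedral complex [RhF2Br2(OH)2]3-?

An octahedron has six vertices in three trans pairs; every non-trans pair is cis.
Working through the distinct placements yields 5 geometric isomers: F trans, Br trans, OH trans; F cis, Br trans, OH cis; F cis, Br cis, OH trans; F cis, Br cis, OH cis (chiral); F trans, Br cis, OH cis.
One of these lacks any improper symmetry element and so occurs as an enantiomeric pair, giving 5 + 1 = 6 stereoisomers in total.

6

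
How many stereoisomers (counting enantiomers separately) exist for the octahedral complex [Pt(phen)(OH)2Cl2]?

4

An octahedron has six vertices in three trans pairs; every non-trans pair is cis.
Each phen is bidentate and must span two cis positions.
Systematic placement gives 3 geometric isomers: OH cis, Cl trans; OH cis, Cl cis (chiral); OH trans, Cl cis.
One of these lacks any improper symmetry element and so occurs as an enantiomeric pair, giving 3 + 1 = 4 stereoisomers in total.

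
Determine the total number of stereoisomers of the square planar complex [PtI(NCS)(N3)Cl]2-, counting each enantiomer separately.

A square has two trans pairs of vertices; adjacent vertices are cis.
Systematic placement gives 3 geometric isomers: (Cl/N3 trans, I/NCS trans); (Cl/NCS trans, I/N3 trans); (Cl/I trans, N3/NCS trans).
Each arrangement has an internal mirror plane or centre of symmetry, so none is chiral.

3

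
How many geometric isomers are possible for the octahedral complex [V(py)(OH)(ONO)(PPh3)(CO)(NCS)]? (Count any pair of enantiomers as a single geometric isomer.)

Exhaustive case analysis gives 15 geometric isomers.

15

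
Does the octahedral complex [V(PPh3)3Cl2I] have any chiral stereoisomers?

no

In an octahedral complex each vertex has one trans partner and four cis neighbours.
There are 3 geometric isomers: PPh3 mer, Cl trans; PPh3 mer, Cl cis; PPh3 fac, Cl cis.
Each arrangement has an internal mirror plane or centre of symmetry, so none is chiral.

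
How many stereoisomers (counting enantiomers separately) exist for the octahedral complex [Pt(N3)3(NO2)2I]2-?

3

In an octahedral complex each vertex has one trans partner and four cis neighbours.
Working through the distinct placements yields 3 geometric isomers: N3 mer, NO2 trans; N3 fac, NO2 cis; N3 mer, NO2 cis.
Each arrangement has an internal mirror plane or centre of symmetry, so none is chiral.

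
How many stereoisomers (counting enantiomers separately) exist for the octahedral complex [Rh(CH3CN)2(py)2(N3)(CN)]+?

The six octahedral sites form three mutually perpendicular trans pairs.
There are 6 geometric isomers: CH3CN trans, py trans; CH3CN trans, py cis; CH3CN cis, py trans; CH3CN cis, py cis (3 arrangements, 2 chiral).
Of these, 2 lack any improper symmetry element and so occur as enantiomeric pairs, giving 6 + 2 = 8 stereoisomers in total.

8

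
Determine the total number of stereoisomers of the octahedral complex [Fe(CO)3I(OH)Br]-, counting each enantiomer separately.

5

Systematic placement gives 4 geometric isomers: CO mer (3 arrangements); CO fac (chiral).
One of these lacks any improper symmetry element and so occurs as an enantiomeric pair, giving 4 + 1 = 5 stereoisomers in total.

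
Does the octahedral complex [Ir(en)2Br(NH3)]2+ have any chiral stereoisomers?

The six octahedral sites form three mutually perpendicular trans pairs.
Each en is bidentate and must span two cis positions.
Systematic placement gives 2 geometric isomers: Br and NH3 mutually trans; Br and NH3 mutually cis (chiral).
One of these lacks any improper symmetry element and so occurs as an enantiomeric pair, giving 2 + 1 = 3 stereoisomers in total.

yes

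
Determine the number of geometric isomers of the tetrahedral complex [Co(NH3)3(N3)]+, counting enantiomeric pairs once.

1

Only one geometric arrangement is possible.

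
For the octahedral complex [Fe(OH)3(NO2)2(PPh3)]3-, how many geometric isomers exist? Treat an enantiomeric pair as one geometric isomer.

Working through the distinct placements yields 3 geometric isomers: OH mer, NO2 trans; OH fac, NO2 cis; OH mer, NO2 cis.

3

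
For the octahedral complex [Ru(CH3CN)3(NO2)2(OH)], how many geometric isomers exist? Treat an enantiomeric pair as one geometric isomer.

In an octahedral complex each vertex has one trans partner and four cis neighbours.
The distinct arrangements are (3 in all): CH3CN mer, NO2 cis; CH3CN mer, NO2 trans; CH3CN fac, NO2 cis.

3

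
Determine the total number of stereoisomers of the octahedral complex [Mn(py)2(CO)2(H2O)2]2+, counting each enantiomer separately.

6

An octahedron has six vertices in three trans pairs; every non-trans pair is cis.
The distinct arrangements are (5 in all): py trans, CO trans, H2O trans; py cis, CO trans, H2O cis; py trans, CO cis, H2O cis; py cis, CO cis, H2O cis (chiral); py cis, CO cis, H2O trans.
One of these lacks any improper symmetry element and so occurs as an enantiomeric pair, giving 5 + 1 = 6 stereoisomers in total.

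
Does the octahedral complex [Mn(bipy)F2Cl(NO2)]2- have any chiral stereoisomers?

yes

An octahedron has six vertices in three trans pairs; every non-trans pair is cis.
Each bipy is bidentate and must span two cis positions.
Working through the distinct placements yields 4 geometric isomers: F cis (3 arrangements, 2 chiral); F trans.
Of these, 2 lack any improper symmetry element and so occur as enantiomeric pairs, giving 4 + 2 = 6 stereoisomers in total.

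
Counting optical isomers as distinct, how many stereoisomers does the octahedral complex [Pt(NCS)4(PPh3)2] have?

The six octahedral sites form three mutually perpendicular trans pairs.
The distinct arrangements are (2 in all): PPh3 trans; PPh3 cis.
Each arrangement has an internal mirror plane or centre of symmetry, so none is chiral.

2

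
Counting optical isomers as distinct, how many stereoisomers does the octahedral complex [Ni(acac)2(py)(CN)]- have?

An octahedron has six vertices in three trans pairs; every non-trans pair is cis.
Each acac is bidentate and must span two cis positions.
Working through the distinct placements yields 2 geometric isomers: py and CN mutually cis (chiral); py and CN mutually trans.
One of these lacks any improper symmetry element and so occurs as an enantiomeric pair, giving 2 + 1 = 3 stereoisomers in total.

3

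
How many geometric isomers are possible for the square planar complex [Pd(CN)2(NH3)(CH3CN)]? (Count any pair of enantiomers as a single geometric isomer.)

In a square planar complex each vertex has one trans partner and two cis neighbours.
Systematic placement gives 2 geometric isomers: CN cis; CN trans.

2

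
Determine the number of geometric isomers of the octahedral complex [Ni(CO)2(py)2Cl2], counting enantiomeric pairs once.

5

An octahedron has six vertices in three trans pairs; every non-trans pair is cis.
There are 5 geometric isomers: CO trans, py trans, Cl trans; CO trans, py cis, Cl cis; CO cis, py trans, Cl cis; CO cis, py cis, Cl cis (chiral); CO cis, py cis, Cl trans.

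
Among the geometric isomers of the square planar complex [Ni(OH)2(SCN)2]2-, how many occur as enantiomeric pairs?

In a square planar complex each vertex has one trans partner and two cis neighbours.
Systematic placement gives 2 geometric isomers: OH cis; OH trans.
Each arrangement has an internal mirror plane or centre of symmetry, so none is chiral.

0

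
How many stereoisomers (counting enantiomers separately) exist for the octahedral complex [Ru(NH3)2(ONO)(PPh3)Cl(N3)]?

15

Systematic enumeration (placing each ligand type in turn and discarding arrangements equivalent by rotation or reflection) gives 9 geometric isomers.
Of these, 6 lack any improper symmetry element and so occur as enantiomeric pairs, giving 9 + 6 = 15 stereoisomers in total.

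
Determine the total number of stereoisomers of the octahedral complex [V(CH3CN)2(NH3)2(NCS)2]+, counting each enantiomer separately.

In an octahedral complex each vertex has one trans partner and four cis neighbours.
There are 5 geometric isomers: CH3CN trans, NH3 trans, NCS trans; CH3CN trans, NH3 cis, NCS cis; CH3CN cis, NH3 trans, NCS cis; CH3CN cis, NH3 cis, NCS cis (chiral); CH3CN cis, NH3 cis, NCS trans.
One of these lacks any improper symmetry element and so occurs as an enantiomeric pair, giving 5 + 1 = 6 stereoisomers in total.

6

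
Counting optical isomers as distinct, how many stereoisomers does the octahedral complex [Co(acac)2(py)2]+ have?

An octahedron has six vertices in three trans pairs; every non-trans pair is cis.
Each acac is bidentate and must span two cis positions.
Systematic placement gives 2 geometric isomers: py trans; py cis (chiral).
One of these lacks any improper symmetry element and so occurs as an enantiomeric pair, giving 2 + 1 = 3 stereoisomers in total.

3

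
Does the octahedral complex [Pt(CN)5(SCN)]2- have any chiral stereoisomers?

no

An octahedron has six vertices in three trans pairs; every non-trans pair is cis.
Only one geometric arrangement is possible.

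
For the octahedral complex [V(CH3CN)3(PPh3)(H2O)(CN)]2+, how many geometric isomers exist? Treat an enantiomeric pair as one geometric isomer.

In an octahedral complex each vertex has one trans partner and four cis neighbours.
There are 4 geometric isomers: CH3CN mer (3 arrangements); CH3CN fac (chiral).

4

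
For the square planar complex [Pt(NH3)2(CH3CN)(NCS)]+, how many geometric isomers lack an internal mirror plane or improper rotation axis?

A square has two trans pairs of vertices; adjacent vertices are cis.
The distinct arrangements are (2 in all): NH3 cis; NH3 trans.
Each arrangement has an internal mirror plane or centre of symmetry, so none is chiral.

0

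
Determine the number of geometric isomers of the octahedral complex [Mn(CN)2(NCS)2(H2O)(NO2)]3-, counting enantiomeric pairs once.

6

Working through the distinct placements yields 6 geometric isomers: CN trans, NCS cis; CN trans, NCS trans; CN cis, NCS cis (3 arrangements, 2 chiral); CN cis, NCS trans.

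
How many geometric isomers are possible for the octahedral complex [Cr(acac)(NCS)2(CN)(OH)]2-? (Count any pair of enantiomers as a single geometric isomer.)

4

In an octahedral complex each vertex has one trans partner and four cis neighbours.
Each acac is bidentate and must span two cis positions.
There are 4 geometric isomers: NCS cis (3 arrangements, 2 chiral); NCS trans.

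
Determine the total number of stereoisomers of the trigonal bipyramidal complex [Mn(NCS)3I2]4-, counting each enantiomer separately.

3

In a trigonal bipyramid the two axial positions differ from the three equatorial ones.
Working through the distinct placements yields 3 geometric isomers: I both axial; I one axial, one equatorial; I both equatorial.
Each arrangement has an internal mirror plane or centre of symmetry, so none is chiral.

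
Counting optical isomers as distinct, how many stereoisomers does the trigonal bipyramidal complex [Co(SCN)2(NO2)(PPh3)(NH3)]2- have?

10

Systematic enumeration (placing each ligand type in turn and discarding arrangements equivalent by rotation or reflection) gives 7 geometric isomers.
Of these, 3 lack any improper symmetry element and so occur as enantiomeric pairs, giving 7 + 3 = 10 stereoisomers in total.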